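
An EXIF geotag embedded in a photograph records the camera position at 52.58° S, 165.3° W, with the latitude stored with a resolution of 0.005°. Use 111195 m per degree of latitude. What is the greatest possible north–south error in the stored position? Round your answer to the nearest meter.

278 meters

With a 0.005° grid the true value lies within half a step, ±0.005°/2 = ±0.0025°, of the stored one.
So the N–S error is at most 0.0025 × 111195 = 277.988 m.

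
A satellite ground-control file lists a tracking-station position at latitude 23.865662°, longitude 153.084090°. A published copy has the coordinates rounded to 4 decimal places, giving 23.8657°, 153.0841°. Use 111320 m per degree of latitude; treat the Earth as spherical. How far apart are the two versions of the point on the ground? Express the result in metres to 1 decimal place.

4.4 metres

Δlat = 23.865662 − 23.8657 = -0.000038°; Δlon = 153.084090 − 153.0841 = -0.000010°.
North–south shift: -0.000038 × 111320 = -4.23016 m.
East–west at this latitude: -0.000010° × 111320 × cos 23.8657° ≈ -0.000010 × 101802 = -1.01802 m.
Combined displacement = (4.23016² + 1.01802²)^½ ≈ 4.35093 m.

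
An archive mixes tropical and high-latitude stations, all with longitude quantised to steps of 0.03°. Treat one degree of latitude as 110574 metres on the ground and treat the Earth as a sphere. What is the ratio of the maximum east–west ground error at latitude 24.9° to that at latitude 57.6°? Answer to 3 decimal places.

With a 0.03° grid the true value lies within half a step, ±0.03°/2 = ±0.015°, of the stored one.
Error at 24.9° = 0.015° × 110574 × cos 24.9° ≈ 1658.6 × 0.9070 = 1504.4 m.
Error at 57.6° = 0.015° × 110574 × cos 57.6° ≈ 1658.6 × 0.5358 = 888.73 m.
Ratio: 1504.4 / 888.73 = cos 24.9° / cos 57.6° ≈ 1.6928.

1.693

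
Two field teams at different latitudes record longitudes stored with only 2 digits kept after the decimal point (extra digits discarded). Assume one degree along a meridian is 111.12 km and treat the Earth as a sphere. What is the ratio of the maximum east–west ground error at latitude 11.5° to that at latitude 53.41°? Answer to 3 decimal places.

Truncating at 2 decimal places can drop up to a full unit in the last place, so the longitude may be off by as much as 0.01°.
At 11.5°: 0.01° × 111120 × cos 11.5° = 0.01 × 111120 × 0.9799 ≈ 1088.9 m.
Error at 53.41° = 0.01° × 111120 × cos 53.41° ≈ 1111.2 × 0.5961 = 662.37 m.
The ratio reduces to cos 11.5° / cos 53.41° = 0.9799/0.5961 ≈ 1.6439.

1.644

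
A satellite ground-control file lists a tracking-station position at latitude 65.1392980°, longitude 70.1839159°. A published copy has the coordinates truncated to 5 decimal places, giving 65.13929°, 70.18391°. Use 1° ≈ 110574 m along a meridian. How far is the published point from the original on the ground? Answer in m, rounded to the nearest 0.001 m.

Δlat = 65.1392980 − 65.13929 = +0.0000080°; Δlon = 70.1839159 − 70.18391 = +0.0000059°.
N–S: 0.0000080° × 110574 m/° = 0.884592 m.
E–W at 65.1393°: 0.0000059° × 110574 × cos 65.1393° = 0.0000059 × 110574 × 0.4204 ≈ 0.274272 m.
Distance: √(0.884592² + 0.274272²) ≈ 0.926136 m.

0.926 m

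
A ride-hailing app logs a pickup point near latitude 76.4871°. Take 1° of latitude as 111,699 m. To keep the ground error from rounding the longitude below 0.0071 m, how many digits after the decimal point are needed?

At 76.4871° one degree of longitude covers 111699 × cos 76.4871° ≈ 111699 × 0.2337 ≈ 26100.1 m.
Rounding to N decimal places gives at most 0.5 × 10⁻ᴺ degrees of error, i.e. 0.5 × 10⁻ᴺ × 26100.1 m.
Setting 13050 × 10⁻ᴺ ≤ 0.0071 gives 10ᴺ ≥ 1.838e+06, i.e. N ≥ 6.26.
So 7 decimal places suffice (0.00131 m); 6 would allow up to 0.0131 m.

7 decimal places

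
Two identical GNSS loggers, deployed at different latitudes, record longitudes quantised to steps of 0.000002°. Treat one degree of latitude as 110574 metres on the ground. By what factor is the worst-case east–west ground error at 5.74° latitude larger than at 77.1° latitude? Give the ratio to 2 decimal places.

With a 0.000002° grid the true value lies within half a step, ±0.000002°/2 = ±1e-06°, of the stored one.
At 5.74°: 1e-06° × 110574 × cos 5.74° = 1e-06 × 110574 × 0.9950 ≈ 0.11002 m.
Error at 77.1° = 1e-06° × 110574 × cos 77.1° ≈ 0.11057 × 0.2233 = 0.024686 m.
Ratio: 0.11002 / 0.024686 = cos 5.74° / cos 77.1° ≈ 4.4568.

4.46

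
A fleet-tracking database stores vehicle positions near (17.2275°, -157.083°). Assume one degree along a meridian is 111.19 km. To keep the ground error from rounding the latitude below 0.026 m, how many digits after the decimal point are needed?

One degree of latitude covers 111190 m.
Rounding to N decimal places gives at most 0.5 × 10⁻ᴺ degrees of error, i.e. 0.5 × 10⁻ᴺ × 111190 m.
Setting 55595 × 10⁻ᴺ ≤ 0.026 gives 10ᴺ ≥ 2.138e+06, i.e. N ≥ 6.33.
At 6 places the error can reach 0.0556 m, but 7 places keeps it to 0.00556 m.

7 decimal places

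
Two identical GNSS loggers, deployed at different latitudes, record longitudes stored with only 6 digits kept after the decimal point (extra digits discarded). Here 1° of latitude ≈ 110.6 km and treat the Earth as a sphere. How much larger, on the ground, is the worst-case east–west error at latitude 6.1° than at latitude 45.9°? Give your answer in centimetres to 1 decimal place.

3.3 centimetres

Truncating at 6 decimal places can drop up to a full unit in the last place, so the longitude may be off by as much as 1e-06°.
Error at 6.1° = 1e-06° × 110600 × cos 6.1° ≈ 0.1106 × 0.9943 = 0.10997 m.
At 45.9°: 1e-06° × 110600 × cos 45.9° = 1e-06 × 110600 × 0.6959 ≈ 0.076968 m.
Difference: 0.10997 − 0.076968 = 0.033006 m.
That is 0.0330058 m = 3.3006 cm.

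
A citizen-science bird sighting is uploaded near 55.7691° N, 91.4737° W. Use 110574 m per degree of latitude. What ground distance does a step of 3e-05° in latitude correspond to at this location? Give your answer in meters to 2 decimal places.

3e-05° × 110574 m/° = 3.31722 m.

3.32 meters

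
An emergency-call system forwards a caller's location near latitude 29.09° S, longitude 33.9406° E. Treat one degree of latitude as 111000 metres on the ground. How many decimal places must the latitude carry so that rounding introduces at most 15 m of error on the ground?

4

One degree of latitude covers 111000 m.
N decimal places → at most half a unit in the last place, 0.5 × 10⁻ᴺ° = 111000/2 × 10⁻ᴺ m.
Setting 55500 × 10⁻ᴺ ≤ 15 gives 10ᴺ ≥ 3700, i.e. N ≥ 3.57.
At 3 places the error can reach 55.5 m, but 4 places keeps it to 5.55 m.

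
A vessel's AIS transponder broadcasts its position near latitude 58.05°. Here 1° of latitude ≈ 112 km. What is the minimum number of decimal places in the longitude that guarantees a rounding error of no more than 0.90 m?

At 58.05° one degree of longitude covers 112000 × cos 58.05° ≈ 112000 × 0.5292 ≈ 59268 m.
With N decimal places the half-ulp bound is 0.5·10⁻ᴺ°, or 0.5·10⁻ᴺ × 59268 m on the ground.
Setting 29634 × 10⁻ᴺ ≤ 0.90 gives 10ᴺ ≥ 3.293e+04, i.e. N ≥ 4.52.
N = 4 would give 2.96 m (too coarse); N = 5 gives 0.296 m ≤ 0.90 m.

5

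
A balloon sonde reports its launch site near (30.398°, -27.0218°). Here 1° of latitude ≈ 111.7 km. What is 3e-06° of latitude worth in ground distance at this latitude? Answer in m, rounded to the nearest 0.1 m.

Along a meridian 3e-06° is 3e-06 × 111700 = 0.3351 m.

0.3 m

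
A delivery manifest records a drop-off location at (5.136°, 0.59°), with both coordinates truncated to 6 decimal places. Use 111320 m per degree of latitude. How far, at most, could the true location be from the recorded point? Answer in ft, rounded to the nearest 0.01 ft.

Truncating at 6 decimal places can drop up to a full unit in the last place, so each coordinate may be off by as much as 1e-06°.
North–south component: 1e-06° × 111320 = 0.11132 m.
E–W at 5.136°: 1e-06° × 111320 × cos 5.136° = 1e-06 × 111320 × 0.9960 ≈ 0.110873 m.
Combining orthogonally: (0.11132² + 0.110873²)^½ ≈ 0.157115 m.
Converting: 0.157115 m × 3.2808 ft/m ≈ 0.51547 ft.

0.52 ft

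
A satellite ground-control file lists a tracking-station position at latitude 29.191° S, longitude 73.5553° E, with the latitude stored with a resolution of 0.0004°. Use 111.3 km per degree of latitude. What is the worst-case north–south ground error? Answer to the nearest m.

22 m

With a 0.0004° grid the true value lies within half a step, ±0.0004°/2 = ±0.0002°, of the stored one.
So the N–S error is at most 0.0002 × 111300 = 22.26 m.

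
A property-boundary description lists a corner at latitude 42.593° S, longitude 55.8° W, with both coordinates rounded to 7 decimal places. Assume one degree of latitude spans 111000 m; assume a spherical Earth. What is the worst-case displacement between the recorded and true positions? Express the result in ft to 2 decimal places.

Rounding to 7 decimal places leaves each coordinate within ±5e-08° of the true value.
North–south component: 5e-08° × 111000 = 0.00555 m.
Longitude error → 5e-08 × 111000 × cos 42.593° = 5e-08 × 111000 × 0.7362 ≈ 0.0040858 m.
Worst case both components are at the extreme and orthogonal: √(0.00555² + 0.0040858²) ≈ 0.00689175 m.
Converting: 0.00689175 m × 3.2808 ft/m ≈ 0.022611 ft.

0.02 ft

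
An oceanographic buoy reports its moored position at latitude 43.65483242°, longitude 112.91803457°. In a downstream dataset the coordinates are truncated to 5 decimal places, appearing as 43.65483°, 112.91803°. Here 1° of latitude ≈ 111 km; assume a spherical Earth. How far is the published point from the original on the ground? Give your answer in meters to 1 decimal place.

The latitude changed by +0.00000242° and the longitude by +0.00000457°.
N–S: 0.00000242° × 111000 m/° = 0.26862 m.
E–W at 43.6548°: 0.00000457° × 111000 × cos 43.6548° = 0.00000457 × 111000 × 0.7235 ≈ 0.367016 m.
Distance: √(0.26862² + 0.367016²) ≈ 0.454816 m.

0.5 meters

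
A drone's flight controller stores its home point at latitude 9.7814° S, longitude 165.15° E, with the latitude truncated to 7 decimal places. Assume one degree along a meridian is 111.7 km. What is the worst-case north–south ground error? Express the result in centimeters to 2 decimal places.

Truncating at 7 decimal places can drop up to a full unit in the last place, so the latitude may be off by as much as 1e-07°.
Along the meridian that is 1e-07° × 111700 m/° = 0.01117 m.
That is 0.01117 m = 1.117 cm.

1.12 centimeters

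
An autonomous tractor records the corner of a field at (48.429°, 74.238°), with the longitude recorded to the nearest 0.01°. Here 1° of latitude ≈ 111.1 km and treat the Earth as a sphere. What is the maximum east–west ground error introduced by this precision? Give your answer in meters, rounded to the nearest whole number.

369 meters

Rounding to 2 decimal places leaves the longitude within ±0.005° of the true value.
One degree of longitude at 48.429° is 111100 × cos 48.429° ≈ 111100 × 0.6635 = 73720.1 m.
Maximum E–W displacement: 0.005 × 73720.1 = 368.601 m.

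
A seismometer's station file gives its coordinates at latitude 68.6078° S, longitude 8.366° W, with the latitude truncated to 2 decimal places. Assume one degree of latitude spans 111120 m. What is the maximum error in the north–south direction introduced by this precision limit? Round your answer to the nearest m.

1111 m

Truncating at 2 decimal places can drop up to a full unit in the last place, so the latitude may be off by as much as 0.01°.
So the N–S error is at most 0.01 × 111120 = 1111.2 m.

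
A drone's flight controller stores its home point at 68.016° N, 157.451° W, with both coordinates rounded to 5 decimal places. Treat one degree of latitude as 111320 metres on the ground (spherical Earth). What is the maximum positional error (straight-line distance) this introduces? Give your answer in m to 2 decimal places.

0.59 m

Rounding to 5 decimal places leaves each coordinate within ±5e-06° of the true value.
N–S: 5e-06° × 111320 m/° = 0.5566 m.
E–W at 68.016°: 5e-06° × 111320 × cos 68.016° = 5e-06 × 111320 × 0.3743 ≈ 0.208362 m.
Combining orthogonally: (0.5566² + 0.208362²)^½ ≈ 0.594322 m.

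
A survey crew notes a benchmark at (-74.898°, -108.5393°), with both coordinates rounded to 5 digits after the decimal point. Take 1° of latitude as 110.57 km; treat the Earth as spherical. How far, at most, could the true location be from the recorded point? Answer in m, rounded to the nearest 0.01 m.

0.57 m

Rounding to 5 decimal places leaves each coordinate within ±5e-06° of the true value.
North–south component: 5e-06° × 110570 = 0.55285 m.
East–west component at 74.898°: 5e-06° × 110570 × cos 74.898° ≈ 5e-06 × 28807.7 ≈ 0.144039 m.
Worst case both components are at the extreme and orthogonal: √(0.55285² + 0.144039²) ≈ 0.571306 m.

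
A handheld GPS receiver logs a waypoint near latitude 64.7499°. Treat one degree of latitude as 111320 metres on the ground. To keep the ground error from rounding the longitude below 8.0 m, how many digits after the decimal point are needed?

At 64.7499° one degree of longitude covers 111320 × cos 64.7499° ≈ 111320 × 0.4266 ≈ 47485.8 m.
Rounding to N decimal places gives at most 0.5 × 10⁻ᴺ degrees of error, i.e. 0.5 × 10⁻ᴺ × 47485.8 m.
Setting 23742.9 × 10⁻ᴺ ≤ 8.0 gives 10ᴺ ≥ 2968, i.e. N ≥ 3.47.
N = 3 would give 23.7 m (too coarse); N = 4 gives 2.37 m ≤ 8.0 m.

4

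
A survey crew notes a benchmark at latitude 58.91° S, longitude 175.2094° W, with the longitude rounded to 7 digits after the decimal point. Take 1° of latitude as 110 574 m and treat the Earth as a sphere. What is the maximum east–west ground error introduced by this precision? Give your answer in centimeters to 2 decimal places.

Rounding to 7 decimal places leaves the longitude within ±5e-08° of the true value.
One degree of longitude at 58.91° is 110574 × cos 58.91° ≈ 110574 × 0.5164 = 57098.6 m.
So at most 5e-08° × 57098.6 ≈ 0.00285493 m east–west.
That is 0.00285493 m = 0.28549 cm.

0.29 centimeters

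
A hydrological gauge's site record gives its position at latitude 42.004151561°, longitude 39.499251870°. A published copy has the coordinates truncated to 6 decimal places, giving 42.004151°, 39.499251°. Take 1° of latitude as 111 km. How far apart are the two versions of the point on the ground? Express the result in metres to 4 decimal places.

0.0950 metres

The latitude changed by +0.000000561° and the longitude by +0.000000870°.
North–south shift: 0.000000561 × 111000 = 0.062271 m.
East–west at this latitude: 0.000000870° × 111000 × cos 42.0042° ≈ 0.000000870 × 82483.7 = 0.0717608 m.
Hypotenuse of the two orthogonal shifts: √(0.062271² + 0.0717608²) = 0.0950121 m.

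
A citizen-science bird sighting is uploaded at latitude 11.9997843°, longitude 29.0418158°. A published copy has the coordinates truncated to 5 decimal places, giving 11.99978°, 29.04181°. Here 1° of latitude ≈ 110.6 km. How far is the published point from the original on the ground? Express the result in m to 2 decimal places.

The latitude changed by +0.0000043° and the longitude by +0.0000058°.
North–south shift: 0.0000043 × 110600 = 0.47558 m.
E–W at 11.9998°: 0.0000058° × 110600 × cos 11.9998° = 0.0000058 × 110600 × 0.9781 ≈ 0.627463 m.
Distance: √(0.47558² + 0.627463²) ≈ 0.787328 m.

0.79 m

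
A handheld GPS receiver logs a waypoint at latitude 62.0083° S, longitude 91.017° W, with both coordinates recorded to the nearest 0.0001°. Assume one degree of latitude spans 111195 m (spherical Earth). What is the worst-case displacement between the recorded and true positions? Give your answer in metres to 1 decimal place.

Rounding to 4 decimal places leaves each coordinate within ±5e-05° of the true value.
North–south component: 5e-05° × 111195 = 5.55975 m.
Longitude error → 5e-05 × 111195 × cos 62.0083° = 5e-05 × 111195 × 0.4693 ≈ 2.60943 m.
Worst case both components are at the extreme and orthogonal: √(5.55975² + 2.60943²) ≈ 6.14166 m.

6.1 metres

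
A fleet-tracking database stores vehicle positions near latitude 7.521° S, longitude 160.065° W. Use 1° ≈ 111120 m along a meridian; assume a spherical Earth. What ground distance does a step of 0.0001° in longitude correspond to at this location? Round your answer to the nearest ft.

36 ft

At 7.521° a degree of longitude is 111120 × cos 7.521° ≈ 110164 m, so 0.0001° corresponds to 11.0164 m.
In feet: 11.0164 m ÷ 0.3048 ≈ 36.143 ft.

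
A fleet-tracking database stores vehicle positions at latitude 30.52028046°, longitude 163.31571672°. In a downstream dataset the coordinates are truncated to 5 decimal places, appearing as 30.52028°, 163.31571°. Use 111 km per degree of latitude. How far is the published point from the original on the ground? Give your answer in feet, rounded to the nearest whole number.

Δlat = 30.52028046 − 30.52028 = +0.00000046°; Δlon = 163.31571672 − 163.31571 = +0.00000672°.
N–S: 0.00000046° × 111000 m/° = 0.05106 m.
E–W at 30.5203°: 0.00000672° × 111000 × cos 30.5203° = 0.00000672 × 111000 × 0.8614 ≈ 0.642572 m.
Hypotenuse of the two orthogonal shifts: √(0.05106² + 0.642572²) = 0.644598 m.
In feet: 0.644598 m ÷ 0.3048 ≈ 2.1148 ft.

2 feet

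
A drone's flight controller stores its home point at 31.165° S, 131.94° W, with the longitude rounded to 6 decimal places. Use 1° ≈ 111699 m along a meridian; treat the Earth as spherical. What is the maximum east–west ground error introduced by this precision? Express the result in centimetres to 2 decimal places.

Rounding to 6 decimal places leaves the longitude within ±5e-07° of the true value.
One degree of longitude at 31.165° is 111699 × cos 31.165° ≈ 111699 × 0.8557 = 95578.7 m.
East–west error: 5e-07° × 95578.7 m/° ≈ 0.0477893 m.
That is 0.0477893 m = 4.7789 cm.

4.78 centimetres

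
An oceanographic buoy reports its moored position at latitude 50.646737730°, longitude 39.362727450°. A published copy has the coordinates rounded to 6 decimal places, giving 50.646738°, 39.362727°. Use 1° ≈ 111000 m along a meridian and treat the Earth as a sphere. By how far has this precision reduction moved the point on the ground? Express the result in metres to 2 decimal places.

Δlat = 50.646737730 − 50.646738 = -0.000000270°; Δlon = 39.362727450 − 39.362727 = +0.000000450°.
North–south shift: -0.000000270 × 111000 = -0.02997 m.
E–W at 50.6467°: 0.000000450° × 111000 × cos 50.6467° = 0.000000450 × 111000 × 0.6341 ≈ 0.0316733 m.
Combined displacement = (0.02997² + 0.0316733²)^½ ≈ 0.043605 m.

0.04 metres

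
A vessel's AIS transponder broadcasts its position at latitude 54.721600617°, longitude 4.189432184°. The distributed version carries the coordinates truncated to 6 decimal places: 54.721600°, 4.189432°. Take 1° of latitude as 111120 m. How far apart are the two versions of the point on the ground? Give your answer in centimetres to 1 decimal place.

Δlat = 54.721600617 − 54.721600 = +0.000000617°; Δlon = 4.189432184 − 4.189432 = +0.000000184°.
North–south shift: 0.000000617 × 111120 = 0.068561 m.
East–west at this latitude: 0.000000184° × 111120 × cos 54.7216° ≈ 0.000000184 × 64177.3 = 0.0118086 m.
Combined displacement = (0.068561² + 0.0118086²)^½ ≈ 0.0695705 m.
That is 0.0695705 m = 6.9571 cm.

7.0 centimetres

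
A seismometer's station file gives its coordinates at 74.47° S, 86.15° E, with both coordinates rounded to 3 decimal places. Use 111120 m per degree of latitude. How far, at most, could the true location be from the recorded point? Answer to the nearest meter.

58 meters

Rounding to 3 decimal places leaves each coordinate within ±0.0005° of the true value.
North–south component: 0.0005° × 111120 = 55.56 m.
E–W at 74.47°: 0.0005° × 111120 × cos 74.47° = 0.0005 × 111120 × 0.2677 ≈ 14.8758 m.
Combining orthogonally: (55.56² + 14.8758²)^½ ≈ 57.517 m.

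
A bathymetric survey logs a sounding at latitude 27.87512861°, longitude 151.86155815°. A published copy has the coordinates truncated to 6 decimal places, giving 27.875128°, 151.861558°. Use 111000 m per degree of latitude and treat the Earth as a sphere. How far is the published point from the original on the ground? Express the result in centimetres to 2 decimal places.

6.93 centimetres

The latitude changed by +0.00000061° and the longitude by +0.00000015°.
N–S: 0.00000061° × 111000 m/° = 0.06771 m.
E–W at 27.8751°: 0.00000015° × 111000 × cos 27.8751° = 0.00000015 × 111000 × 0.8840 ≈ 0.0147181 m.
Hypotenuse of the two orthogonal shifts: √(0.06771² + 0.0147181²) = 0.0692912 m.
That is 0.0692912 m = 6.9291 cm.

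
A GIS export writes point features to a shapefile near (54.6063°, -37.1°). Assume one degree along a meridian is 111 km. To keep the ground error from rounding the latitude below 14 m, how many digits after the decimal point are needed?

One degree of latitude covers 111000 m.
With N decimal places the half-ulp bound is 0.5·10⁻ᴺ°, or 0.5·10⁻ᴺ × 111000 m on the ground.
Setting 55500 × 10⁻ᴺ ≤ 14 gives 10ᴺ ≥ 3964, i.e. N ≥ 3.60.
N = 3 would give 55.5 m (too coarse); N = 4 gives 5.55 m ≤ 14 m.

4 decimal places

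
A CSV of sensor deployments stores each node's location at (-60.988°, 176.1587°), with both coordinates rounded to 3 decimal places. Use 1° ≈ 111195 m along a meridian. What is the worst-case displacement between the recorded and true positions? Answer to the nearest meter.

62 meters

Rounding to 3 decimal places leaves each coordinate within ±0.0005° of the true value.
N–S: 0.0005° × 111195 m/° = 55.5975 m.
E–W at 60.988°: 0.0005° × 111195 × cos 60.988° = 0.0005 × 111195 × 0.4850 ≈ 26.9644 m.
Combining orthogonally: (55.5975² + 26.9644²)^½ ≈ 61.7913 m.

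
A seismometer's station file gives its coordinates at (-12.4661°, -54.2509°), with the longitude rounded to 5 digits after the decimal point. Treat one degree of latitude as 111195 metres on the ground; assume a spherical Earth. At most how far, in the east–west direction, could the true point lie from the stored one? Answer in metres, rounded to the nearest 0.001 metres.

0.543 metres

Rounding to 5 decimal places leaves the longitude within ±5e-06° of the true value.
Parallels shrink by cos φ, so at 12.4661° a degree of longitude is 111195 × 0.9764 ≈ 108573 m.
Maximum E–W displacement: 5e-06 × 108573 = 0.542867 m.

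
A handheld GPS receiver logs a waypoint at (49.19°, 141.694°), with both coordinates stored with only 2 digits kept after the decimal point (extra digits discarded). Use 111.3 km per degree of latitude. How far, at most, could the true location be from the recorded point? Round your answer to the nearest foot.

4362 feet

Truncating at 2 decimal places can drop up to a full unit in the last place, so each coordinate may be off by as much as 0.01°.
North–south component: 0.01° × 111300 = 1113 m.
Longitude error → 0.01 × 111300 × cos 49.19° = 0.01 × 111300 × 0.6536 ≈ 727.404 m.
Worst case both components are at the extreme and orthogonal: √(1113² + 727.404²) ≈ 1329.62 m.
In feet: 1329.62 m ÷ 0.3048 ≈ 4362.3 ft.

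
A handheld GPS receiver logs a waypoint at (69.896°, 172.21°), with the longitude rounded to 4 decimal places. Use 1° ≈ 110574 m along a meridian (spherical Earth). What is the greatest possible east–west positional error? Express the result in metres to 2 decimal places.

Rounding to 4 decimal places leaves the longitude within ±5e-05° of the true value.
Parallels shrink by cos φ, so at 69.896° a degree of longitude is 110574 × 0.3437 ≈ 38007.1 m.
So at most 5e-05° × 38007.1 ≈ 1.90035 m east–west.

1.90 metres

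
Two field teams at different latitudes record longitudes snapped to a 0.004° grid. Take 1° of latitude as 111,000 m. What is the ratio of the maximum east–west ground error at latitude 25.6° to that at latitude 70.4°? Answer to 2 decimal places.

With a 0.004° grid the true value lies within half a step, ±0.004°/2 = ±0.002°, of the stored one.
Error at 25.6° = 0.002° × 111000 × cos 25.6° ≈ 222 × 0.9018 = 200.21 m.
At 70.4°: 0.002° × 111000 × cos 70.4° = 0.002 × 111000 × 0.3355 ≈ 74.47 m.
The ratio reduces to cos 25.6° / cos 70.4° = 0.9018/0.3355 ≈ 2.6884.

2.69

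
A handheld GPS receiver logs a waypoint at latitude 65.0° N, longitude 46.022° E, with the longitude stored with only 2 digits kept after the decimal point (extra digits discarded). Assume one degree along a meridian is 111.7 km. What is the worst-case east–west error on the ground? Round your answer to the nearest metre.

472 metres

Truncating at 2 decimal places can drop up to a full unit in the last place, so the longitude may be off by as much as 0.01°.
One degree of longitude at 65° is 111700 × cos 65° ≈ 111700 × 0.4226 = 47206.5 m.
Maximum E–W displacement: 0.01 × 47206.5 = 472.065 m.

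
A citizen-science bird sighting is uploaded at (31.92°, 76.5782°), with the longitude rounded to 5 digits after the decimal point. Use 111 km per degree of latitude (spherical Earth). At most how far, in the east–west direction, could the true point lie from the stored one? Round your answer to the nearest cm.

Rounding to 5 decimal places leaves the longitude within ±5e-06° of the true value.
One degree of longitude at 31.92° is 111000 × cos 31.92° ≈ 111000 × 0.8488 = 94215.4 m.
East–west error: 5e-06° × 94215.4 m/° ≈ 0.471077 m.
That is 0.471077 m = 47.108 cm.

47 cm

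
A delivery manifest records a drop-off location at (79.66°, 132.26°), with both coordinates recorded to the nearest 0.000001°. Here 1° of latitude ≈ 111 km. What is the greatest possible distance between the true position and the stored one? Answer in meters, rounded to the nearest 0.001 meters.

0.056 meters

Rounding to 6 decimal places leaves each coordinate within ±5e-07° of the true value.
Latitude error → 5e-07 × 111000 = 0.0555 m along the meridian.
Longitude error → 5e-07 × 111000 × cos 79.66° = 5e-07 × 111000 × 0.1795 ≈ 0.00996164 m.
Combining orthogonally: (0.0555² + 0.00996164²)^½ ≈ 0.0563869 m.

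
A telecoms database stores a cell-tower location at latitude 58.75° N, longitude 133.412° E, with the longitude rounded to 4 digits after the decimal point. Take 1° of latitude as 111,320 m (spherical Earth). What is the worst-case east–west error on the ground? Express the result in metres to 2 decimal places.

2.89 metres

Rounding to 4 decimal places leaves the longitude within ±5e-05° of the true value.
Parallels shrink by cos φ, so at 58.75° a degree of longitude is 111320 × 0.5188 ≈ 57749.8 m.
East–west error: 5e-05° × 57749.8 m/° ≈ 2.88749 m.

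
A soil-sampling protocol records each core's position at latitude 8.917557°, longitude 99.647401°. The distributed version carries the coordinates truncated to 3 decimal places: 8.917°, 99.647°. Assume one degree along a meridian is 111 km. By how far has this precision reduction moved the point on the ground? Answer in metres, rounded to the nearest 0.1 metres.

The latitude changed by +0.000557° and the longitude by +0.000401°.
North–south shift: 0.000557 × 111000 = 61.827 m.
East–west at this latitude: 0.000401° × 111000 × cos 8.917° ≈ 0.000401 × 109658 = 43.973 m.
Combined displacement = (61.827² + 43.973²)^½ ≈ 75.8697 m.

75.9 metres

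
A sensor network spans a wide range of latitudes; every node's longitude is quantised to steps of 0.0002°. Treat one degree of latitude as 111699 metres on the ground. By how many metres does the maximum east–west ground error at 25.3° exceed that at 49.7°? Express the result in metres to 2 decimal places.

2.87 metres

With a 0.0002° grid the true value lies within half a step, ±0.0002°/2 = ±0.0001°, of the stored one.
At 25.3°: 0.0001° × 111699 × cos 25.3° = 0.0001 × 111699 × 0.9041 ≈ 10.099 m.
At 49.7°: 0.0001° × 111699 × cos 49.7° = 0.0001 × 111699 × 0.6468 ≈ 7.2246 m.
So the lower-latitude error exceeds the higher by 10.099 − 7.2246 = 2.8739 m.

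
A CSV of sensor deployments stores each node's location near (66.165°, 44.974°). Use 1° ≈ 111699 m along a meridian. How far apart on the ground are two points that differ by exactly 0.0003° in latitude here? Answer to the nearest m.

Along a meridian 0.0003° is 0.0003 × 111699 = 33.5097 m.

34 m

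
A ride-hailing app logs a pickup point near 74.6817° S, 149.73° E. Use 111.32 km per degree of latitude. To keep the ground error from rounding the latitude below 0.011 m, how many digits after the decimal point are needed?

One degree of latitude covers 111320 m.
With N decimal places the half-ulp bound is 0.5·10⁻ᴺ°, or 0.5·10⁻ᴺ × 111320 m on the ground.
Need 0.5 × 111320 × 10⁻ᴺ ≤ 0.011 → 10⁻ᴺ ≤ 1.976e-07, so N ≥ 6.70.
So 7 decimal places suffice (0.00557 m); 6 would allow up to 0.0557 m.

7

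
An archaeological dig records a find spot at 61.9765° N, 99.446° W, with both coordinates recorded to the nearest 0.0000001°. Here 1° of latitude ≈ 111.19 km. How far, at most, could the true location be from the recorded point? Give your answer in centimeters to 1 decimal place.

0.6 centimeters

Rounding to 7 decimal places leaves each coordinate within ±5e-08° of the true value.
Latitude error → 5e-08 × 111190 = 0.0055595 m along the meridian.
E–W at 61.9765°: 5e-08° × 111190 × cos 61.9765° = 5e-08 × 111190 × 0.4698 ≈ 0.00261204 m.
The two errors are perpendicular, so the maximum displacement is √(0.0055595² + 0.00261204²) ≈ 0.00614254 m.
That is 0.00614254 m = 0.61425 cm.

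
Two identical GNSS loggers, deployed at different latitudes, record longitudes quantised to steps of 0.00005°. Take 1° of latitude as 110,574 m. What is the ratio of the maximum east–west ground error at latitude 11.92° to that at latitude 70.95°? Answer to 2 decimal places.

With a 0.00005° grid the true value lies within half a step, ±0.00005°/2 = ±2.5e-05°, of the stored one.
At 11.92°: 2.5e-05° × 110574 × cos 11.92° = 2.5e-05 × 110574 × 0.9784 ≈ 2.7047 m.
At 70.95°: 2.5e-05° × 110574 × cos 70.95° = 2.5e-05 × 110574 × 0.3264 ≈ 0.90226 m.
Ratio: 2.7047 / 0.90226 = cos 11.92° / cos 70.95° ≈ 2.9977.

3.00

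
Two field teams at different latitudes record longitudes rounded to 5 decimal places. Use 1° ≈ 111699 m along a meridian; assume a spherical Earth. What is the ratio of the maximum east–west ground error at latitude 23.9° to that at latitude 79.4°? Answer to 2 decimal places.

Rounding to 5 decimal places leaves the longitude within ±5e-06° of the true value.
At 23.9°: 5e-06° × 111699 × cos 23.9° = 5e-06 × 111699 × 0.9143 ≈ 0.51061 m.
Error at 79.4° = 5e-06° × 111699 × cos 79.4° ≈ 0.5585 × 0.1840 = 0.10274 m.
Ratio: 0.51061 / 0.10274 = cos 23.9° / cos 79.4° ≈ 4.9701.

4.97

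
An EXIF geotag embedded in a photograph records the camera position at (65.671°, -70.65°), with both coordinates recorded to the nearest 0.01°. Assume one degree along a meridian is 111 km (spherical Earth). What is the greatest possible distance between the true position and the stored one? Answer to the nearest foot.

Rounding to 2 decimal places leaves each coordinate within ±0.005° of the true value.
N–S: 0.005° × 111000 m/° = 555 m.
Longitude error → 0.005 × 111000 × cos 65.671° = 0.005 × 111000 × 0.4120 ≈ 228.646 m.
Worst case both components are at the extreme and orthogonal: √(555² + 228.646²) ≈ 600.253 m.
In feet: 600.253 m ÷ 0.3048 ≈ 1969.3 ft.

1969 feet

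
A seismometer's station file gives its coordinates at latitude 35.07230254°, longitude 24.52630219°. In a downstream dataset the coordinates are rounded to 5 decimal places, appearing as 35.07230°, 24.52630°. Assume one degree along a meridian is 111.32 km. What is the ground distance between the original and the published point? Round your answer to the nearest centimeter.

35 centimeters

The latitude changed by +0.00000254° and the longitude by +0.00000219°.
N–S: 0.00000254° × 111320 m/° = 0.282753 m.
East–west at this latitude: 0.00000219° × 111320 × cos 35.0723° ≈ 0.00000219 × 91107.4 = 0.199525 m.
Combined displacement = (0.282753² + 0.199525²)^½ ≈ 0.346063 m.
That is 0.346063 m = 34.606 cm.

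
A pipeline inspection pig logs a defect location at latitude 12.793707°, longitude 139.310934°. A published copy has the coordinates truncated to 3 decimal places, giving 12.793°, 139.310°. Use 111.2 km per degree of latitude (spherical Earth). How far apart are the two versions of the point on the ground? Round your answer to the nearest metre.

Δlat = 12.793707 − 12.793 = +0.000707°; Δlon = 139.310934 − 139.310 = +0.000934°.
North–south shift: 0.000707 × 111200 = 78.6184 m.
E–W at 12.793°: 0.000934° × 111200 × cos 12.793° = 0.000934 × 111200 × 0.9752 ≈ 101.283 m.
Hypotenuse of the two orthogonal shifts: √(78.6184² + 101.283²) = 128.215 m.

128 metres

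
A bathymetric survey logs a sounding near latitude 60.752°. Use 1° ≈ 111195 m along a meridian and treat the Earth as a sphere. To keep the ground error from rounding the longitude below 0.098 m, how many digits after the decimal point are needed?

At 60.752° one degree of longitude covers 111195 × cos 60.752° ≈ 111195 × 0.4886 ≈ 54328.9 m.
N decimal places → at most half a unit in the last place, 0.5 × 10⁻ᴺ° = 54328.9/2 × 10⁻ᴺ m.
Setting 27164.4 × 10⁻ᴺ ≤ 0.098 gives 10ᴺ ≥ 2.772e+05, i.e. N ≥ 5.44.
So 6 decimal places suffice (0.0272 m); 5 would allow up to 0.272 m.

6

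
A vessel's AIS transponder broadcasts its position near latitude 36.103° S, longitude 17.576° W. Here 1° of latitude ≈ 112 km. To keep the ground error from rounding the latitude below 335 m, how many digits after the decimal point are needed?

3

One degree of latitude covers 112000 m.
N decimal places → at most half a unit in the last place, 0.5 × 10⁻ᴺ° = 112000/2 × 10⁻ᴺ m.
Need 0.5 × 112000 × 10⁻ᴺ ≤ 335 → 10⁻ᴺ ≤ 5.982e-03, so N ≥ 2.22.
N = 2 would give 560 m (too coarse); N = 3 gives 56 m ≤ 335 m.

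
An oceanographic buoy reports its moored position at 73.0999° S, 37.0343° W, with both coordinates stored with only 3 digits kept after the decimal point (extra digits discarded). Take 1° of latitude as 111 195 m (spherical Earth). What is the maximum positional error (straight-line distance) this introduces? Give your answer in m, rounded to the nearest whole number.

116 m

Truncating at 3 decimal places can drop up to a full unit in the last place, so each coordinate may be off by as much as 0.001°.
North–south component: 0.001° × 111195 = 111.195 m.
E–W at 73.0999°: 0.001° × 111195 × cos 73.0999° = 0.001 × 111195 × 0.2907 ≈ 32.3248 m.
The two errors are perpendicular, so the maximum displacement is √(111.195² + 32.3248²) ≈ 115.798 m.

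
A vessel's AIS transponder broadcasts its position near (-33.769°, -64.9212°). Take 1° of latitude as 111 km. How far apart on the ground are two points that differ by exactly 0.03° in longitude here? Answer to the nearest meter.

2768 meters

0.03° of longitude at 33.769° is 0.03 × 111000 × cos 33.769° ≈ 0.03 × 92272.7 = 2768.18 m.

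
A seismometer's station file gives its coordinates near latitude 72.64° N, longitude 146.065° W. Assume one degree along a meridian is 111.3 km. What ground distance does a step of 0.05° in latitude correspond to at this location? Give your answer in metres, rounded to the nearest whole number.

Along a meridian 0.05° is 0.05 × 111300 = 5565 m.

5565 metres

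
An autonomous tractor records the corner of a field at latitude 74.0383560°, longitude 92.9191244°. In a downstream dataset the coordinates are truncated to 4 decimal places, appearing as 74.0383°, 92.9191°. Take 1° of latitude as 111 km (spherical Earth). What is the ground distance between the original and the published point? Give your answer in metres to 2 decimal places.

Δlat = 74.0383560 − 74.0383 = +0.0000560°; Δlon = 92.9191244 − 92.9191 = +0.0000244°.
N–S: 0.0000560° × 111000 m/° = 6.216 m.
E–W at 74.0383°: 0.0000244° × 111000 × cos 74.0383° = 0.0000244 × 111000 × 0.2750 ≈ 0.744796 m.
Hypotenuse of the two orthogonal shifts: √(6.216² + 0.744796²) = 6.26046 m.

6.26 metres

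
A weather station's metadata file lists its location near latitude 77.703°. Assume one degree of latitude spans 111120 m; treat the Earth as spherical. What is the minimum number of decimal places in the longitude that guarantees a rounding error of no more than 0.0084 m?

At 77.703° one degree of longitude covers 111120 × cos 77.703° ≈ 111120 × 0.2130 ≈ 23666.3 m.
With N decimal places the half-ulp bound is 0.5·10⁻ᴺ°, or 0.5·10⁻ᴺ × 23666.3 m on the ground.
Need 0.5 × 23666.3 × 10⁻ᴺ ≤ 0.0084 → 10⁻ᴺ ≤ 7.099e-07, so N ≥ 6.15.
N = 6 would give 0.0118 m (too coarse); N = 7 gives 0.00118 m ≤ 0.0084 m.

7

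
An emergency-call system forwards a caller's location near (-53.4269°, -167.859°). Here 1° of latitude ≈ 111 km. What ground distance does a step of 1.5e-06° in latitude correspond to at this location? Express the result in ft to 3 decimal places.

Along a meridian 1.5e-06° is 1.5e-06 × 111000 = 0.1665 m.
In feet: 0.1665 m ÷ 0.3048 ≈ 0.54626 ft.

0.546 ft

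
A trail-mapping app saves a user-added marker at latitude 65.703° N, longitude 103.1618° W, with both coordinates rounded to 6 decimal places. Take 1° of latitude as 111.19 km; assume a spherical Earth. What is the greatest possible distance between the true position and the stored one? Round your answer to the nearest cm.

6 cm

Rounding to 6 decimal places leaves each coordinate within ±5e-07° of the true value.
Latitude error → 5e-07 × 111190 = 0.055595 m along the meridian.
Longitude error → 5e-07 × 111190 × cos 65.703° = 5e-07 × 111190 × 0.4115 ≈ 0.0228755 m.
The two errors are perpendicular, so the maximum displacement is √(0.055595² + 0.0228755²) ≈ 0.0601173 m.
That is 0.0601173 m = 6.0117 cm.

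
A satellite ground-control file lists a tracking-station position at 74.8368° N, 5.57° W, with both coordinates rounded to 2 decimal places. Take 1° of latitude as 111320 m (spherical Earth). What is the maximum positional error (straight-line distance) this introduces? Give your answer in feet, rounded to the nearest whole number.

Rounding to 2 decimal places leaves each coordinate within ±0.005° of the true value.
N–S: 0.005° × 111320 m/° = 556.6 m.
E–W at 74.8368°: 0.005° × 111320 × cos 74.8368° = 0.005 × 111320 × 0.2616 ≈ 145.589 m.
The two errors are perpendicular, so the maximum displacement is √(556.6² + 145.589²) ≈ 575.326 m.
In feet: 575.326 m ÷ 0.3048 ≈ 1887.6 ft.

1888 feet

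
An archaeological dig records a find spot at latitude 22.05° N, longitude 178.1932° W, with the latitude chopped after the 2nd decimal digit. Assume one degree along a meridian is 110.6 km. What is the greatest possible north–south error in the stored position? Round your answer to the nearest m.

Truncating at 2 decimal places can drop up to a full unit in the last place, so the latitude may be off by as much as 0.01°.
North–south distance: 0.01° × 110600 m/° = 1106 m.

1106 m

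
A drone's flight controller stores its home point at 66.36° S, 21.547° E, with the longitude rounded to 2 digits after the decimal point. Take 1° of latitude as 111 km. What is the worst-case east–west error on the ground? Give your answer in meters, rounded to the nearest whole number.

223 meters

Rounding to 2 decimal places leaves the longitude within ±0.005° of the true value.
At latitude 66.36° a degree of longitude spans 111000 m × cos 66.36° = 111000 × 0.4010 ≈ 44509.7 m.
East–west error: 0.005° × 44509.7 m/° ≈ 222.549 m.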